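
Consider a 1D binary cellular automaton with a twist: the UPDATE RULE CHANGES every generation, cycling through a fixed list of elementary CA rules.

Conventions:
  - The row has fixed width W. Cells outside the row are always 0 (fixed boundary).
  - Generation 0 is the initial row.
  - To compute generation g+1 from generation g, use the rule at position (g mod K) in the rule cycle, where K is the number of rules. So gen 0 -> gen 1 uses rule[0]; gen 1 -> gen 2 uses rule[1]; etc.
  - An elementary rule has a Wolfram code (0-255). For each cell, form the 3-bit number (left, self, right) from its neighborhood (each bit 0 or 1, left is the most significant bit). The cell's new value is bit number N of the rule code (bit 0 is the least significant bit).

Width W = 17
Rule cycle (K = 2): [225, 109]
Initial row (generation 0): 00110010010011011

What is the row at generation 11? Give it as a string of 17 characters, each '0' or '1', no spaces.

Gen 0: 00110010010011011
Gen 1 (rule 225): 10010000000001101
Gen 2 (rule 109): 10010111111101111
Gen 3 (rule 225): 00001011111110111
Gen 4 (rule 109): 11101110000011101
Gen 5 (rule 225): 01110110111001110
Gen 6 (rule 109): 01011111101001010
Gen 7 (rule 225): 00101111110000100
Gen 8 (rule 109): 10111000010110101
Gen 9 (rule 225): 01011011001011010
Gen 10 (rule 109): 01111111001111110
Gen 11 (rule 225): 00111111000111110

Answer: 00111111000111110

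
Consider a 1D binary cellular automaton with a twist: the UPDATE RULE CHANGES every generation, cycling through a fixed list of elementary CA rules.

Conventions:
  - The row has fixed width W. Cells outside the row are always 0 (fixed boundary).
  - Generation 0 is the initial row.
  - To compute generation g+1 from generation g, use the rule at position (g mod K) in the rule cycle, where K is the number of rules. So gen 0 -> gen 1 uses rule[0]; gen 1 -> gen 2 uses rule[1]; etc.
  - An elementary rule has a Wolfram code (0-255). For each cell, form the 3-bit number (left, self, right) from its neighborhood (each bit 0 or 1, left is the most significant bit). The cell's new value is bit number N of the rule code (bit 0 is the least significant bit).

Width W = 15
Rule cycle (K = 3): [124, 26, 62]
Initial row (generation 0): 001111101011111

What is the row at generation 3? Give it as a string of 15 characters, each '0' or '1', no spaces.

Gen 0: 001111101011111
Gen 1 (rule 124): 001000111110001
Gen 2 (rule 26): 010101100001010
Gen 3 (rule 62): 111111010011111

Answer: 111111010011111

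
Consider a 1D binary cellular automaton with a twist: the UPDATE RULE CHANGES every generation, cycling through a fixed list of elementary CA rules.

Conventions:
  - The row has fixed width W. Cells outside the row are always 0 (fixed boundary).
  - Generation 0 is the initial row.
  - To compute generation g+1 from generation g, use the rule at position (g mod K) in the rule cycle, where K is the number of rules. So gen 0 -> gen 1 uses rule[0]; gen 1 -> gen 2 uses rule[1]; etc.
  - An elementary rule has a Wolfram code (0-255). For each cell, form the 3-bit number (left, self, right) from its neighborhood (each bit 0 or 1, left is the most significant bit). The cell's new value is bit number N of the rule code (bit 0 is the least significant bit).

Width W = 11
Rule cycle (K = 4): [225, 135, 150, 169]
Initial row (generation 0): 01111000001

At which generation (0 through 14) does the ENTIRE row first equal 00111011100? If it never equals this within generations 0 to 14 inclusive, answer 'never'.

Gen 0: 01111000001
Gen 1 (rule 225): 00111011100
Gen 2 (rule 135): 11010001001
Gen 3 (rule 150): 00011011111
Gen 4 (rule 169): 11010111110
Gen 5 (rule 225): 01101011110
Gen 6 (rule 135): 10001001100
Gen 7 (rule 150): 11011110010
Gen 8 (rule 169): 10111100000
Gen 9 (rule 225): 01011101111
Gen 10 (rule 135): 11001000110
Gen 11 (rule 150): 00111101001
Gen 12 (rule 169): 10111010000
Gen 13 (rule 225): 01011100111
Gen 14 (rule 135): 11001001010

Answer: 1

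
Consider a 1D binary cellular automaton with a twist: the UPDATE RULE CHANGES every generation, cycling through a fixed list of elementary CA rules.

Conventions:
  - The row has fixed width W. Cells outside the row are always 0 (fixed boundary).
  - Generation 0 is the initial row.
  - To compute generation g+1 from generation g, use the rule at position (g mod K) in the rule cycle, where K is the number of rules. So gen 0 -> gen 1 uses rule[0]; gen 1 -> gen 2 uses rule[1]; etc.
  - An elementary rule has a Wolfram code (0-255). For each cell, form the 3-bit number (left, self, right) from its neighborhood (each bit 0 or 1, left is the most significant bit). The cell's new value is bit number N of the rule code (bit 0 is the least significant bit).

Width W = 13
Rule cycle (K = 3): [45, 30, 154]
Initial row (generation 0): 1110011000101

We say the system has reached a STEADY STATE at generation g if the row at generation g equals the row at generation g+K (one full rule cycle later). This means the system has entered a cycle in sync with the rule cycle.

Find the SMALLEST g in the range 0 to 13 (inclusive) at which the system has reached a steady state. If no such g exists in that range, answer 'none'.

Answer: none

Derivation:
Gen 0: 1110011000101
Gen 1 (rule 45): 1000010010111
Gen 2 (rule 30): 1100111110100
Gen 3 (rule 154): 1011111100010
Gen 4 (rule 45): 1110000001010
Gen 5 (rule 30): 1001000011011
Gen 6 (rule 154): 0110100110010
Gen 7 (rule 45): 0101100100010
Gen 8 (rule 30): 1101011110111
Gen 9 (rule 154): 1000011100110
Gen 10 (rule 45): 1011010000100
Gen 11 (rule 30): 1010011001110
Gen 12 (rule 154): 0001110111101
Gen 13 (rule 45): 1101001100011
Gen 14 (rule 30): 1001111010110
Gen 15 (rule 154): 0111110000101
Gen 16 (rule 45): 0100000110111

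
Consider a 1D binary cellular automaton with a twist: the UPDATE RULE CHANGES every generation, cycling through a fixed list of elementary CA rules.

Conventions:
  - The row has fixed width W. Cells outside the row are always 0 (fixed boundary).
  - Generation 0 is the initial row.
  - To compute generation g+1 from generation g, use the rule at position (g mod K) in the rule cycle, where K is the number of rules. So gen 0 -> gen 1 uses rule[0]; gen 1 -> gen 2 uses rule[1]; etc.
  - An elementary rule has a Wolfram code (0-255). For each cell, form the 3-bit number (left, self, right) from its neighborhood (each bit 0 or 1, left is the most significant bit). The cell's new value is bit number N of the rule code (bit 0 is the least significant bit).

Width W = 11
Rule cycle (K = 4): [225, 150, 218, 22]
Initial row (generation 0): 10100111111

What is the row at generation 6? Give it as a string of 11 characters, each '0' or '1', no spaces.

Answer: 01101110010

Derivation:
Gen 0: 10100111111
Gen 1 (rule 225): 01000011111
Gen 2 (rule 150): 11100101110
Gen 3 (rule 218): 11111001111
Gen 4 (rule 22): 00000110000
Gen 5 (rule 225): 11110010111
Gen 6 (rule 150): 01101110010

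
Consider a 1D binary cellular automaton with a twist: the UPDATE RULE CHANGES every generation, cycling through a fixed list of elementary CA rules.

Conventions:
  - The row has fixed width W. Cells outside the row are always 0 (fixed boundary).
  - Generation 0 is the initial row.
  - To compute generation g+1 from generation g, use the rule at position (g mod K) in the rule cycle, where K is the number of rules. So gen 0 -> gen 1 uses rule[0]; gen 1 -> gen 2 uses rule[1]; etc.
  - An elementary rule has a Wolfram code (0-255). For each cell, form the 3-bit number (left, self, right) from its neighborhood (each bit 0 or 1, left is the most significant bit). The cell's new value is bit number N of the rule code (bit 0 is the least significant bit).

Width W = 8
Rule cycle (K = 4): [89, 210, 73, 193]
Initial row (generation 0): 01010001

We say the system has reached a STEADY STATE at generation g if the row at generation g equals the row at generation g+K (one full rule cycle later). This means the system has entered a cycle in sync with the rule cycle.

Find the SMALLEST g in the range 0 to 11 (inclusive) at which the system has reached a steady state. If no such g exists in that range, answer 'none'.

Gen 0: 01010001
Gen 1 (rule 89): 00001100
Gen 2 (rule 210): 00010110
Gen 3 (rule 73): 11000110
Gen 4 (rule 193): 01010010
Gen 5 (rule 89): 00001001
Gen 6 (rule 210): 00010110
Gen 7 (rule 73): 11000110
Gen 8 (rule 193): 01010010
Gen 9 (rule 89): 00001001
Gen 10 (rule 210): 00010110
Gen 11 (rule 73): 11000110
Gen 12 (rule 193): 01010010
Gen 13 (rule 89): 00001001
Gen 14 (rule 210): 00010110
Gen 15 (rule 73): 11000110

Answer: 2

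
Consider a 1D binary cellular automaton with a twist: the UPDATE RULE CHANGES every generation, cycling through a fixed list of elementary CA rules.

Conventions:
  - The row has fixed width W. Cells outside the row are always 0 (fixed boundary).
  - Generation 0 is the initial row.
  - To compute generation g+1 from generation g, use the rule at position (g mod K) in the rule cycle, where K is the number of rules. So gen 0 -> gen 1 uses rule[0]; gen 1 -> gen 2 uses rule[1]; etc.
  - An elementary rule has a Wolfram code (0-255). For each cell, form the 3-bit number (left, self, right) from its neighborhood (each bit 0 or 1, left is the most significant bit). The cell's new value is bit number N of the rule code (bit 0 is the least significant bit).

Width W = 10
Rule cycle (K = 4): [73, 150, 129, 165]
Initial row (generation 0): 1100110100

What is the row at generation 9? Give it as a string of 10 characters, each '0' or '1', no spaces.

Answer: 0000111011

Derivation:
Gen 0: 1100110100
Gen 1 (rule 73): 1100110001
Gen 2 (rule 150): 0011001011
Gen 3 (rule 129): 1000000000
Gen 4 (rule 165): 1011111111
Gen 5 (rule 73): 0010000001
Gen 6 (rule 150): 0111000011
Gen 7 (rule 129): 0010011000
Gen 8 (rule 165): 1010000011
Gen 9 (rule 73): 0000111011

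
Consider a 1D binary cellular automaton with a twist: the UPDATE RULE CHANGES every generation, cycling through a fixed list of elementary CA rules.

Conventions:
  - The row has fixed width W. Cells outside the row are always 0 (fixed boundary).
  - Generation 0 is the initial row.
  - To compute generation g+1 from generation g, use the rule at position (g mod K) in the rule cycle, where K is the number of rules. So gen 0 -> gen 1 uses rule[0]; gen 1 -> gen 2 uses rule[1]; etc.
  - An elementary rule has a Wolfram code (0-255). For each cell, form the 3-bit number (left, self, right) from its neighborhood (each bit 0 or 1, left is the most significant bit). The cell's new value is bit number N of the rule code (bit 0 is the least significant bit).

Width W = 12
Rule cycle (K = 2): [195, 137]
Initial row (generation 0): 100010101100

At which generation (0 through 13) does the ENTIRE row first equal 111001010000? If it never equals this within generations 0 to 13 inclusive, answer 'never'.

Gen 0: 100010101100
Gen 1 (rule 195): 001100000101
Gen 2 (rule 137): 101001110000
Gen 3 (rule 195): 000010110111
Gen 4 (rule 137): 111000100110
Gen 5 (rule 195): 011011001010
Gen 6 (rule 137): 010010000000
Gen 7 (rule 195): 100100111111
Gen 8 (rule 137): 000000111110
Gen 9 (rule 195): 111111011110
Gen 10 (rule 137): 111110011100
Gen 11 (rule 195): 011110101101
Gen 12 (rule 137): 011100001000
Gen 13 (rule 195): 101101110011

Answer: never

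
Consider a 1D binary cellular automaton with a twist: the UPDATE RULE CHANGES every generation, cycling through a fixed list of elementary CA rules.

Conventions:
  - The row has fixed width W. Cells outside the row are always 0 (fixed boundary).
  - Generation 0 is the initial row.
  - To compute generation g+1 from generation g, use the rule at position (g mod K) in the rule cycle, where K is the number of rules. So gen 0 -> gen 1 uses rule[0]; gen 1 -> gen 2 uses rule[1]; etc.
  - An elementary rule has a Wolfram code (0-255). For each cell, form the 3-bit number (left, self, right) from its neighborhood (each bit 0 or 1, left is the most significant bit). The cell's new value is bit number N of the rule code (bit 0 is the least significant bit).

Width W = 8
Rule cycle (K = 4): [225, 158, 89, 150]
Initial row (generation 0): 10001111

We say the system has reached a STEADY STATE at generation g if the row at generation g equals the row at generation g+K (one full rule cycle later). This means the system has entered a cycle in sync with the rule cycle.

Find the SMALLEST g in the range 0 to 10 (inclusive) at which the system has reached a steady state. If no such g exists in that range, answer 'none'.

Answer: none

Derivation:
Gen 0: 10001111
Gen 1 (rule 225): 00100111
Gen 2 (rule 158): 01111110
Gen 3 (rule 89): 01000011
Gen 4 (rule 150): 11100100
Gen 5 (rule 225): 01100001
Gen 6 (rule 158): 11010011
Gen 7 (rule 89): 11001011
Gen 8 (rule 150): 00111000
Gen 9 (rule 225): 10011011
Gen 10 (rule 158): 11110010
Gen 11 (rule 89): 10011001
Gen 12 (rule 150): 11100111
Gen 13 (rule 225): 01100011
Gen 14 (rule 158): 11010110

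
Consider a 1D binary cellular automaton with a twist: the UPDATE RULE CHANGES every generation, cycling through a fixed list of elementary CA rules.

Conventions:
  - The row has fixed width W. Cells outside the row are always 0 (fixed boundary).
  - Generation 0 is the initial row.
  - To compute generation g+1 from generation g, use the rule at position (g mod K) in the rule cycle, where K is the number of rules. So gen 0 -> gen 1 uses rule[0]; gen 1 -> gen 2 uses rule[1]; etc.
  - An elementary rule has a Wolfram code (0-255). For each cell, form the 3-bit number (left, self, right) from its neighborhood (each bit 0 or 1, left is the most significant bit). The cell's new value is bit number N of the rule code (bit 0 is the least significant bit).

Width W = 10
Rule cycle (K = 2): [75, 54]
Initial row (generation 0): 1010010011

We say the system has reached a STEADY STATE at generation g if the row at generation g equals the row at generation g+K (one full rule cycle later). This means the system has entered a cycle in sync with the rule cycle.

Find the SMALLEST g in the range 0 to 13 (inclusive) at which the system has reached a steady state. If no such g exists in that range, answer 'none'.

Gen 0: 1010010011
Gen 1 (rule 75): 0000100111
Gen 2 (rule 54): 0001111000
Gen 3 (rule 75): 1111001011
Gen 4 (rule 54): 0000111100
Gen 5 (rule 75): 1111100101
Gen 6 (rule 54): 0000011111
Gen 7 (rule 75): 1111110001
Gen 8 (rule 54): 0000001011
Gen 9 (rule 75): 1111110011
Gen 10 (rule 54): 0000001100
Gen 11 (rule 75): 1111111101
Gen 12 (rule 54): 0000000011
Gen 13 (rule 75): 1111111111
Gen 14 (rule 54): 0000000000
Gen 15 (rule 75): 1111111111

Answer: 13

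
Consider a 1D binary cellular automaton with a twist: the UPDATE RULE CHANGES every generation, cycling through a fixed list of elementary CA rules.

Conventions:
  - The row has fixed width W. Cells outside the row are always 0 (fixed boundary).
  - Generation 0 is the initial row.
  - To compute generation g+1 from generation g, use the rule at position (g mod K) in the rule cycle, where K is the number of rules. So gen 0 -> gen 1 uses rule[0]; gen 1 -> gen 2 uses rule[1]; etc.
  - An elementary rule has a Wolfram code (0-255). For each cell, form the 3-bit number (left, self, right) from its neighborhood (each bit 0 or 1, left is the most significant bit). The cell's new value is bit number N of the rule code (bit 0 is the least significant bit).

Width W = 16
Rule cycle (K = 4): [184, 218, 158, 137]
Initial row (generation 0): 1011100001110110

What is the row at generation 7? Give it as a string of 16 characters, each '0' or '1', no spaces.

Answer: 0000001100110000

Derivation:
Gen 0: 1011100001110110
Gen 1 (rule 184): 0111010001101101
Gen 2 (rule 218): 1111001011101100
Gen 3 (rule 158): 1110111011001010
Gen 4 (rule 137): 1100110010000000
Gen 5 (rule 184): 1010101001000000
Gen 6 (rule 218): 0000000110100000
Gen 7 (rule 158): 0000001100110000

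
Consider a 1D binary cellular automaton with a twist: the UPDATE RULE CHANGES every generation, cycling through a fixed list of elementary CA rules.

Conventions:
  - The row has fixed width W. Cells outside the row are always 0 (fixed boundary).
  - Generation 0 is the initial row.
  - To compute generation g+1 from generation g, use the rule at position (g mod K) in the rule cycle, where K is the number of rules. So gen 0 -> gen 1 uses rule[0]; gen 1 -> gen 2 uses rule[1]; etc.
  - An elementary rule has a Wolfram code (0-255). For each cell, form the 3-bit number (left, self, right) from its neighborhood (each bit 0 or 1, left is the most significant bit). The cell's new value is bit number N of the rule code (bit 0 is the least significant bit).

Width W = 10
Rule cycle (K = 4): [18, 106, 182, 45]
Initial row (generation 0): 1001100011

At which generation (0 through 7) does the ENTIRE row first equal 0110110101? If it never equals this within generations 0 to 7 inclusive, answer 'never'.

Answer: never

Derivation:
Gen 0: 1001100011
Gen 1 (rule 18): 0110010100
Gen 2 (rule 106): 1110101000
Gen 3 (rule 182): 0101111100
Gen 4 (rule 45): 0111000001
Gen 5 (rule 18): 1000100010
Gen 6 (rule 106): 0001000100
Gen 7 (rule 182): 0011101110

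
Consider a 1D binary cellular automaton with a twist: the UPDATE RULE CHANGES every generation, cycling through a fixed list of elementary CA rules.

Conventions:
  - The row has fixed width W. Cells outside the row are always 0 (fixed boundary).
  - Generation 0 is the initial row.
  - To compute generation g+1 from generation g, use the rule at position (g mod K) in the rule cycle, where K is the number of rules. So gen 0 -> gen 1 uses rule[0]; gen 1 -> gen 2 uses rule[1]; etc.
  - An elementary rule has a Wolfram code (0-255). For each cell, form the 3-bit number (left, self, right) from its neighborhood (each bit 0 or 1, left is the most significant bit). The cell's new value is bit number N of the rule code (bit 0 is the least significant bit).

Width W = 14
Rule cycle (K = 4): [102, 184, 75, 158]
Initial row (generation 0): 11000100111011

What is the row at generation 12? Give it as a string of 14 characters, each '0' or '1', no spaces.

Answer: 10110111111101

Derivation:
Gen 0: 11000100111011
Gen 1 (rule 102): 01001101001101
Gen 2 (rule 184): 00101010101010
Gen 3 (rule 75): 11000000000000
Gen 4 (rule 158): 10100000000000
Gen 5 (rule 102): 11100000000000
Gen 6 (rule 184): 11010000000000
Gen 7 (rule 75): 11000111111111
Gen 8 (rule 158): 10101111111110
Gen 9 (rule 102): 11110000000010
Gen 10 (rule 184): 11101000000001
Gen 11 (rule 75): 10100011111110
Gen 12 (rule 158): 10110111111101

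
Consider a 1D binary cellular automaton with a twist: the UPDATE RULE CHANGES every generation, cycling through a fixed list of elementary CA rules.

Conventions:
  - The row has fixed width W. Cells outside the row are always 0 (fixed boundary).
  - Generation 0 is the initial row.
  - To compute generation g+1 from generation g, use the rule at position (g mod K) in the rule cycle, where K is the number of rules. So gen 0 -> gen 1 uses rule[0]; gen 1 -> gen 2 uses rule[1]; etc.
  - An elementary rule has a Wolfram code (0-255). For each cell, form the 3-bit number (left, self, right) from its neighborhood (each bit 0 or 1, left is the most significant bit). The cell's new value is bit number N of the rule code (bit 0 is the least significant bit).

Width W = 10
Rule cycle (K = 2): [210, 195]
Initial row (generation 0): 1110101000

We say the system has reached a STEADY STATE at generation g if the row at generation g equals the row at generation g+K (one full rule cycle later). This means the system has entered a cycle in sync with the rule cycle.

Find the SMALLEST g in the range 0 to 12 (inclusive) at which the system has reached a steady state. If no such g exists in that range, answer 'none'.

Answer: none

Derivation:
Gen 0: 1110101000
Gen 1 (rule 210): 0110000100
Gen 2 (rule 195): 1010111001
Gen 3 (rule 210): 0000011110
Gen 4 (rule 195): 1111101110
Gen 5 (rule 210): 0111100111
Gen 6 (rule 195): 1011101011
Gen 7 (rule 210): 0001100001
Gen 8 (rule 195): 1110101110
Gen 9 (rule 210): 0110000111
Gen 10 (rule 195): 1010111011
Gen 11 (rule 210): 0000011001
Gen 12 (rule 195): 1111101010
Gen 13 (rule 210): 0111100001
Gen 14 (rule 195): 1011101110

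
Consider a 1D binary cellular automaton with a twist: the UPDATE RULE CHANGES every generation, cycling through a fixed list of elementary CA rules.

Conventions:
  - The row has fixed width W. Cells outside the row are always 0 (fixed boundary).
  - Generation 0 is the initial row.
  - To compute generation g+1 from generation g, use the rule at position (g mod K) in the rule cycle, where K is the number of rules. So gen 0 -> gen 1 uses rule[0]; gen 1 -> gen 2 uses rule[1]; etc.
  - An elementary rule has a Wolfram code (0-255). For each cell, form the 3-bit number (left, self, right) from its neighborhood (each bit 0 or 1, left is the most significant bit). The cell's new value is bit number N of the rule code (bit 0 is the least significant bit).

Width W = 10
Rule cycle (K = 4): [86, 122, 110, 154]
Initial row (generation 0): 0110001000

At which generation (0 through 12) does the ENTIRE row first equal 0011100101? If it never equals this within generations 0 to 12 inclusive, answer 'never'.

Gen 0: 0110001000
Gen 1 (rule 86): 1011011100
Gen 2 (rule 122): 0111110110
Gen 3 (rule 110): 1100011110
Gen 4 (rule 154): 1010111101
Gen 5 (rule 86): 1010000101
Gen 6 (rule 122): 0101001010
Gen 7 (rule 110): 1111011110
Gen 8 (rule 154): 1110011101
Gen 9 (rule 86): 0011100101
Gen 10 (rule 122): 0110111010
Gen 11 (rule 110): 1111101110
Gen 12 (rule 154): 1111001101

Answer: 9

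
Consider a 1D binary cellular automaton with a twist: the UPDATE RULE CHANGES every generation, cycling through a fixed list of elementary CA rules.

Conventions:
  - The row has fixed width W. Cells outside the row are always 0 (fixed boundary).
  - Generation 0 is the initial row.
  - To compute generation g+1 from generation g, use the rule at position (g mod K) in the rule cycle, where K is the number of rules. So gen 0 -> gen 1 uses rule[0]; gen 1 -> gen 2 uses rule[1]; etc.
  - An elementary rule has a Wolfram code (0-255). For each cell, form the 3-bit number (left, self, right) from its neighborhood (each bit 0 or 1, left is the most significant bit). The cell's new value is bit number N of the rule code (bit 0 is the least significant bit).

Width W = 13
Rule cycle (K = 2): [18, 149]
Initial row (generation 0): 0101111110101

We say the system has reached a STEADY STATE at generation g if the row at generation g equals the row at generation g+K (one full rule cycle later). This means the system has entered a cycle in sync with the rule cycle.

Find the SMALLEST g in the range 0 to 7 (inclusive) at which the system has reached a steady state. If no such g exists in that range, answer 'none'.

Gen 0: 0101111110101
Gen 1 (rule 18): 1000000000000
Gen 2 (rule 149): 1111111111111
Gen 3 (rule 18): 0000000000000
Gen 4 (rule 149): 1111111111111
Gen 5 (rule 18): 0000000000000
Gen 6 (rule 149): 1111111111111
Gen 7 (rule 18): 0000000000000
Gen 8 (rule 149): 1111111111111
Gen 9 (rule 18): 0000000000000

Answer: 2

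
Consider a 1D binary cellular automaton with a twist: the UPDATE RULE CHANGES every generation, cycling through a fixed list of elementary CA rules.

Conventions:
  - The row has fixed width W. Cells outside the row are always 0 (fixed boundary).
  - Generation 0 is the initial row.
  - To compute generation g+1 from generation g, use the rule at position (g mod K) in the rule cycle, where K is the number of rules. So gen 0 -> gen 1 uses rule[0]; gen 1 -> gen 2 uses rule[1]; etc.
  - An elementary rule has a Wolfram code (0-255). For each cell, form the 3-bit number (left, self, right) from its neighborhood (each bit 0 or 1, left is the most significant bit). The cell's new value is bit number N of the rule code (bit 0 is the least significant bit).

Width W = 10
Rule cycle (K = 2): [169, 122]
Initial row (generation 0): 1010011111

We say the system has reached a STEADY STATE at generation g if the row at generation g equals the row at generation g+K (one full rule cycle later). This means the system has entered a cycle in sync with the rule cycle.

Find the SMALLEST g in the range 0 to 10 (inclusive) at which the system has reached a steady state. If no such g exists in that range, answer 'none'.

Answer: 8

Derivation:
Gen 0: 1010011111
Gen 1 (rule 169): 0100011110
Gen 2 (rule 122): 1010110011
Gen 3 (rule 169): 0101100010
Gen 4 (rule 122): 1011110101
Gen 5 (rule 169): 0111101010
Gen 6 (rule 122): 1100110101
Gen 7 (rule 169): 1000101010
Gen 8 (rule 122): 0101010101
Gen 9 (rule 169): 0010101010
Gen 10 (rule 122): 0101010101
Gen 11 (rule 169): 0010101010
Gen 12 (rule 122): 0101010101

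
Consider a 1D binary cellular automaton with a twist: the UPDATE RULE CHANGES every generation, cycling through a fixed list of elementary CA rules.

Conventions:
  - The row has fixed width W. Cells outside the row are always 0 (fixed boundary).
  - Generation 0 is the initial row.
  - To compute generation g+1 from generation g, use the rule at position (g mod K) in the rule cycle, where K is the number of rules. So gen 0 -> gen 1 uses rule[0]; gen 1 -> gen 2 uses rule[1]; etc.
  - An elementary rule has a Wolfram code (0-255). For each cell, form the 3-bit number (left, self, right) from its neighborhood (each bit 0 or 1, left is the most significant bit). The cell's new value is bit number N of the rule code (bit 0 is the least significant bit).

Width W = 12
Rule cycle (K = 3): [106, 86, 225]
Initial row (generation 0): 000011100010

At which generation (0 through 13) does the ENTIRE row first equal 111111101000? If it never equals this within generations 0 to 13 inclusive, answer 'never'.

Gen 0: 000011100010
Gen 1 (rule 106): 000110100100
Gen 2 (rule 86): 001010111110
Gen 3 (rule 225): 100101011110
Gen 4 (rule 106): 001010110010
Gen 5 (rule 86): 011010011111
Gen 6 (rule 225): 001100001111
Gen 7 (rule 106): 011100011001
Gen 8 (rule 86): 100110101111
Gen 9 (rule 225): 000011010111
Gen 10 (rule 106): 000111101101
Gen 11 (rule 86): 001000100101
Gen 12 (rule 225): 100010000010
Gen 13 (rule 106): 000100000100

Answer: never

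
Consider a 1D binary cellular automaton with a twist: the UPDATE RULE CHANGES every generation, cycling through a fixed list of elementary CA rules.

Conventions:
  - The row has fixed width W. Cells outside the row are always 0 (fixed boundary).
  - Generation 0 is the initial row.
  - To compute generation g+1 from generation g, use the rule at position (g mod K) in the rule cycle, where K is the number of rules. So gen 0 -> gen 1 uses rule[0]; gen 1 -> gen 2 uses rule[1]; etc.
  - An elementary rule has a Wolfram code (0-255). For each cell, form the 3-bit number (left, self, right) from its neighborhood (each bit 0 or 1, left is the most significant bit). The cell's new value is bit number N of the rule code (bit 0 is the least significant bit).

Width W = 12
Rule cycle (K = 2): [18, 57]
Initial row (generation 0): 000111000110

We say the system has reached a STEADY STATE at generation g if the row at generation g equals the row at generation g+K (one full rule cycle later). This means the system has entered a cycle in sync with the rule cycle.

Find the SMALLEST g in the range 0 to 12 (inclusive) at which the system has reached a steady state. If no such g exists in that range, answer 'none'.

Gen 0: 000111000110
Gen 1 (rule 18): 001000101001
Gen 2 (rule 57): 100110010100
Gen 3 (rule 18): 011001100010
Gen 4 (rule 57): 010101011001
Gen 5 (rule 18): 100000000110
Gen 6 (rule 57): 011111110101
Gen 7 (rule 18): 100000000000
Gen 8 (rule 57): 011111111111
Gen 9 (rule 18): 100000000000
Gen 10 (rule 57): 011111111111
Gen 11 (rule 18): 100000000000
Gen 12 (rule 57): 011111111111
Gen 13 (rule 18): 100000000000
Gen 14 (rule 57): 011111111111

Answer: 7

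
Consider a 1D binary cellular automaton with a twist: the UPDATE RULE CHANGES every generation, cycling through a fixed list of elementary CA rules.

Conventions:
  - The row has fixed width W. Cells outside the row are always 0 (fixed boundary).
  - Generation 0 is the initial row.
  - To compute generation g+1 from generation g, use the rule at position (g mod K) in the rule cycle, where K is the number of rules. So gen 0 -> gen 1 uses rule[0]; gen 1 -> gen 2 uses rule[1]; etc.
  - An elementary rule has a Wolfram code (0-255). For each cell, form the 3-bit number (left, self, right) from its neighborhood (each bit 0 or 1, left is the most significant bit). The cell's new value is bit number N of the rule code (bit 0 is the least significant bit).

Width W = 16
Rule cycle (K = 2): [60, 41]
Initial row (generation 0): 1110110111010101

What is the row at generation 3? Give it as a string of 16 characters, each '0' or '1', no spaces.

Answer: 0001110100110000

Derivation:
Gen 0: 1110110111010101
Gen 1 (rule 60): 1001101100111111
Gen 2 (rule 41): 0001011000100000
Gen 3 (rule 60): 0001110100110000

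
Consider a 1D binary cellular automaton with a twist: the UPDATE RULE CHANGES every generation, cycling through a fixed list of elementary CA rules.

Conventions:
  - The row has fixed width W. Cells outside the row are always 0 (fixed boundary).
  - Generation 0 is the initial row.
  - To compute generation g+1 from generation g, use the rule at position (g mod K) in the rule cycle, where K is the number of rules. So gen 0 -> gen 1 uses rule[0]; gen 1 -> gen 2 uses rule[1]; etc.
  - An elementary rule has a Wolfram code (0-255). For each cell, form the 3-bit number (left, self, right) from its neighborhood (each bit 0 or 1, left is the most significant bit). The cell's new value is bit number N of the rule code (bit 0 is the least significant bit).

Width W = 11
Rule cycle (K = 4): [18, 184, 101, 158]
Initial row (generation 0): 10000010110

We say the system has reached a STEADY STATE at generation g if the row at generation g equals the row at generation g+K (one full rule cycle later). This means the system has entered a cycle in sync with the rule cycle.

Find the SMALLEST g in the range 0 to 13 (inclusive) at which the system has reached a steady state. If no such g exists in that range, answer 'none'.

Gen 0: 10000010110
Gen 1 (rule 18): 01000100001
Gen 2 (rule 184): 00100010000
Gen 3 (rule 101): 10101010111
Gen 4 (rule 158): 10101010110
Gen 5 (rule 18): 00000000001
Gen 6 (rule 184): 00000000000
Gen 7 (rule 101): 11111111111
Gen 8 (rule 158): 11111111110
Gen 9 (rule 18): 00000000001
Gen 10 (rule 184): 00000000000
Gen 11 (rule 101): 11111111111
Gen 12 (rule 158): 11111111110
Gen 13 (rule 18): 00000000001
Gen 14 (rule 184): 00000000000
Gen 15 (rule 101): 11111111111
Gen 16 (rule 158): 11111111110
Gen 17 (rule 18): 00000000001

Answer: 5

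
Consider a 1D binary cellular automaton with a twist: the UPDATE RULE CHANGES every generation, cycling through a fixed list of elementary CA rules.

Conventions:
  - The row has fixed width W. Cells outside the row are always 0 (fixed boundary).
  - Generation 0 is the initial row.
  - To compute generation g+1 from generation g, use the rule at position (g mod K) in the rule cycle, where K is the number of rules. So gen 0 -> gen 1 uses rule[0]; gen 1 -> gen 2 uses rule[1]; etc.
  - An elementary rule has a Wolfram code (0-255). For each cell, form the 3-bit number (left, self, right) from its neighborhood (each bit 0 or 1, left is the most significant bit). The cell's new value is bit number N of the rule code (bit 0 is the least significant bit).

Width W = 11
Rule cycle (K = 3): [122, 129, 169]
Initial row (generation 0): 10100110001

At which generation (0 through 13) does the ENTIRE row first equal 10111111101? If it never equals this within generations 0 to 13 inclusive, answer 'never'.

Gen 0: 10100110001
Gen 1 (rule 122): 01011111010
Gen 2 (rule 129): 00001110000
Gen 3 (rule 169): 11101100111
Gen 4 (rule 122): 10111111101
Gen 5 (rule 129): 00011111000
Gen 6 (rule 169): 11011110011
Gen 7 (rule 122): 11110011111
Gen 8 (rule 129): 01100001110
Gen 9 (rule 169): 01001101100
Gen 10 (rule 122): 10111111110
Gen 11 (rule 129): 00011111100
Gen 12 (rule 169): 11011111001
Gen 13 (rule 122): 11110001110

Answer: 4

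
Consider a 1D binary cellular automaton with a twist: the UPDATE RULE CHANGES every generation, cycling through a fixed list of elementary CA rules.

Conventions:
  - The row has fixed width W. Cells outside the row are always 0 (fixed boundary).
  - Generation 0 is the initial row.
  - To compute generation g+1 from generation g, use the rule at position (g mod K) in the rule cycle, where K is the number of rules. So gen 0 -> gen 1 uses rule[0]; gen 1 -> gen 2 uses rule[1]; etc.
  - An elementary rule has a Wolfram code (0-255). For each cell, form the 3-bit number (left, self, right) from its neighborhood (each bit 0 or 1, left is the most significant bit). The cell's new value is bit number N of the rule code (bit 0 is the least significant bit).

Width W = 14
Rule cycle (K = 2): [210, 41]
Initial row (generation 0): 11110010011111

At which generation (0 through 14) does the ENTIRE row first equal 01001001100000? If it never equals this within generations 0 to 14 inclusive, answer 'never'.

Answer: 10

Derivation:
Gen 0: 11110010011111
Gen 1 (rule 210): 01111101101111
Gen 2 (rule 41): 01000011011000
Gen 3 (rule 210): 10100101001100
Gen 4 (rule 41): 01000010001001
Gen 5 (rule 210): 10100101010110
Gen 6 (rule 41): 01000010101100
Gen 7 (rule 210): 10100100000110
Gen 8 (rule 41): 01000001110100
Gen 9 (rule 210): 10100010110010
Gen 10 (rule 41): 01001001100000
Gen 11 (rule 210): 10110110110000
Gen 12 (rule 41): 01101101100111
Gen 13 (rule 210): 10100100111011
Gen 14 (rule 41): 01000000100110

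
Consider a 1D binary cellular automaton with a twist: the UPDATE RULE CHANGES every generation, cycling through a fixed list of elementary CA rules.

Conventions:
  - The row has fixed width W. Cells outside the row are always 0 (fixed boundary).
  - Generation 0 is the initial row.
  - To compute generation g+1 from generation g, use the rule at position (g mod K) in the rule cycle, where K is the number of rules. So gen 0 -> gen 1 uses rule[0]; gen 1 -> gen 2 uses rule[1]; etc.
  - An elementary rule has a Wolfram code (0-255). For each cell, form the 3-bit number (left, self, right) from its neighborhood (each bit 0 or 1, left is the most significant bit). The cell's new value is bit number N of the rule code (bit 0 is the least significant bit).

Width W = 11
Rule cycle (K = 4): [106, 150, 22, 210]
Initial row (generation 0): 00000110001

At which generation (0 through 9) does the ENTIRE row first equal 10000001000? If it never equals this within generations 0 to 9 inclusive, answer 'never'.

Gen 0: 00000110001
Gen 1 (rule 106): 00001110010
Gen 2 (rule 150): 00010101111
Gen 3 (rule 22): 00110100000
Gen 4 (rule 210): 01010010000
Gen 5 (rule 106): 10100100000
Gen 6 (rule 150): 10111110000
Gen 7 (rule 22): 10000001000
Gen 8 (rule 210): 01000010100
Gen 9 (rule 106): 10000101000

Answer: 7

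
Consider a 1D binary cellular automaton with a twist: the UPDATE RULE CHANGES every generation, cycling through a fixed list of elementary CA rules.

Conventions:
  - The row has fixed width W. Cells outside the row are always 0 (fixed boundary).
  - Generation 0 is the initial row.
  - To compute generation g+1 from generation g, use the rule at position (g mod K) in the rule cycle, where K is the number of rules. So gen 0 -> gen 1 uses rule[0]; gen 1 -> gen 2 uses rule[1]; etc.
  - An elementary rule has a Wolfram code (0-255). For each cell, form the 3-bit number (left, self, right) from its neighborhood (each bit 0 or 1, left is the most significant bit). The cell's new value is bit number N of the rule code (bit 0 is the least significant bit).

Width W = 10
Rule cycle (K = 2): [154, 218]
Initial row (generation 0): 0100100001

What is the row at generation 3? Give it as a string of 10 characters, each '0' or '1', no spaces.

Answer: 0110111000

Derivation:
Gen 0: 0100100001
Gen 1 (rule 154): 1011010010
Gen 2 (rule 218): 0011001101
Gen 3 (rule 154): 0110111000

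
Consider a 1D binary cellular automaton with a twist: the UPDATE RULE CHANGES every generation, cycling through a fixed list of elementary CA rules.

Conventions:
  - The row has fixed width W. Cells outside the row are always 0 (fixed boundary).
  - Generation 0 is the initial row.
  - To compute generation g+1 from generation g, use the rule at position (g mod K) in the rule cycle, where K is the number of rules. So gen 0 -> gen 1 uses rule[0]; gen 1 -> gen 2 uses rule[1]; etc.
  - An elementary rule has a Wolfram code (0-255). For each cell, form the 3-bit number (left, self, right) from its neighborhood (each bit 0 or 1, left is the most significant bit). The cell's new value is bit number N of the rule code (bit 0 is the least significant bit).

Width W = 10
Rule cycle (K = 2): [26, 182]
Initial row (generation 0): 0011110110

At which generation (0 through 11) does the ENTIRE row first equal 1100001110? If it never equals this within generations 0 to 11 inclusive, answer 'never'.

Gen 0: 0011110110
Gen 1 (rule 26): 0110000101
Gen 2 (rule 182): 1001001111
Gen 3 (rule 26): 0110111000
Gen 4 (rule 182): 1001010100
Gen 5 (rule 26): 0110000010
Gen 6 (rule 182): 1001000111
Gen 7 (rule 26): 0110101100
Gen 8 (rule 182): 1001110010
Gen 9 (rule 26): 0111001101
Gen 10 (rule 182): 1010110011
Gen 11 (rule 26): 0000101110

Answer: never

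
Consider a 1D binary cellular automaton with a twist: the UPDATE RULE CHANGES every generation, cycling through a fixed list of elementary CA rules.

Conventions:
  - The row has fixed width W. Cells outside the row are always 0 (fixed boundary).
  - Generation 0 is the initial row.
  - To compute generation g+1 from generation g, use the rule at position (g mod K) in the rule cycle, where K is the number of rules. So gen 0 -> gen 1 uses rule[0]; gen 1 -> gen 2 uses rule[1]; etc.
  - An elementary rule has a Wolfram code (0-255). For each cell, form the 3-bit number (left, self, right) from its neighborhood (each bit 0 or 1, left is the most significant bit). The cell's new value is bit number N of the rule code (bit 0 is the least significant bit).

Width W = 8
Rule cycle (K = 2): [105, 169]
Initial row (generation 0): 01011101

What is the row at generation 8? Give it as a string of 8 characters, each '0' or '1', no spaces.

Answer: 10110011

Derivation:
Gen 0: 01011101
Gen 1 (rule 105): 00110110
Gen 2 (rule 169): 10101100
Gen 3 (rule 105): 01011101
Gen 4 (rule 169): 00111010
Gen 5 (rule 105): 10101100
Gen 6 (rule 169): 01011001
Gen 7 (rule 105): 00111000
Gen 8 (rule 169): 10110011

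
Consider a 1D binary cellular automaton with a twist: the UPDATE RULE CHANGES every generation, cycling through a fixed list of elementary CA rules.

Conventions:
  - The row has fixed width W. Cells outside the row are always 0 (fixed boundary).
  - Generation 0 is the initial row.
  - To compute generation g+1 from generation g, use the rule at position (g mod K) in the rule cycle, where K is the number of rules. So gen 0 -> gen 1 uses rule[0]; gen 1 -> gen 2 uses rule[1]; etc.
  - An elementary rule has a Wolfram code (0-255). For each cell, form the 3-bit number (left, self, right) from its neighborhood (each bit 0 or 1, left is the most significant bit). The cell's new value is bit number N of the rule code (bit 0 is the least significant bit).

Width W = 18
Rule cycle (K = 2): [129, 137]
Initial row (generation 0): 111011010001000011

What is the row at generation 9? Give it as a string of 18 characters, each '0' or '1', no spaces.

Answer: 001001110011000111

Derivation:
Gen 0: 111011010001000011
Gen 1 (rule 129): 010000000100011000
Gen 2 (rule 137): 000111110001010011
Gen 3 (rule 129): 110011100100000000
Gen 4 (rule 137): 100011000001111111
Gen 5 (rule 129): 001000011100111110
Gen 6 (rule 137): 100011011000111100
Gen 7 (rule 129): 001000000010011001
Gen 8 (rule 137): 100011111000010000
Gen 9 (rule 129): 001001110011000111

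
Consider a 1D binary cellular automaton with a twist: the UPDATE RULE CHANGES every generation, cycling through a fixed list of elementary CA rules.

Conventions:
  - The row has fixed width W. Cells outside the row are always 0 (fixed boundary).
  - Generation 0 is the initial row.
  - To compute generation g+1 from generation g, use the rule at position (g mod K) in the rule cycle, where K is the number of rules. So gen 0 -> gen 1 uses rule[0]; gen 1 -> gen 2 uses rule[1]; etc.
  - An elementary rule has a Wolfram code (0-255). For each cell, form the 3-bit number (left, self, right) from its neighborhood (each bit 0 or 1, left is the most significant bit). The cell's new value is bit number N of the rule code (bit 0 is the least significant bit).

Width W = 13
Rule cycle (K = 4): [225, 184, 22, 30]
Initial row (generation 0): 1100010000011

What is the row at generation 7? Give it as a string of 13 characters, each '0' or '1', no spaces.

Gen 0: 1100010000011
Gen 1 (rule 225): 0101000111001
Gen 2 (rule 184): 0010100110100
Gen 3 (rule 22): 0110111000110
Gen 4 (rule 30): 1100100101101
Gen 5 (rule 225): 0100000010110
Gen 6 (rule 184): 0010000001101
Gen 7 (rule 22): 0111000010001

Answer: 0111000010001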